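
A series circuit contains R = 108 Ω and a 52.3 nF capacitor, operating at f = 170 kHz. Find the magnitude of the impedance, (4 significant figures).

ω = 2πf = 1.068e+06 rad/s
X_C = 1/(ωC) = 17.90 Ω
Z = 108.0 − j17.90 Ω
|Z| = √(108.0² + 17.90²) = 109.5 Ω

109.5 Ω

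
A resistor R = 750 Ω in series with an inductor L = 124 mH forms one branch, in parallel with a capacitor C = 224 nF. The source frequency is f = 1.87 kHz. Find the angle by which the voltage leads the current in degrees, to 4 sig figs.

ω = 2πf = 11750 rad/s
X_L = ωL = 1457 Ω
X_C = 1/(ωC) = 380.0 Ω
Branch 1 (R+jX_L): Z₁ = 750.0 + j1457 Ω, |Z₁| = 1639 Ω
Branch 2 (−jX_C): Z₂ = −j380.0 Ω
Parallel: Z = Z₁Z₂/(Z₁+Z₂), |Z| = 474.4 Ω, ∠Z = -82.39°

-82.39°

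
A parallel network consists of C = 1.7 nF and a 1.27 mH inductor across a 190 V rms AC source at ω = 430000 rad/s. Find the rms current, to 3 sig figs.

209 mA

X_L = ωL = 546 Ω
X_C = 1/(ωC) = 1370 Ω
Parallel: admittances add. Y = 1/(jωL) + jωC
Y = (0 − j0.00110) S
|Y| = 0.00110 S → |Z| = 1/|Y| = 909 Ω, ∠Z = −∠Y = 90.0°
I = V/|Z| = 190/909 = 209 mA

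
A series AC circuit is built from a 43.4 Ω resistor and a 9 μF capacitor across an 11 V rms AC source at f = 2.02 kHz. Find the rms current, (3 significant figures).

248 mA

ω = 2πf = 12690 rad/s
X_C = 1/(ωC) = 8.75 Ω
Z = 43.4 − j8.75 Ω
|Z| = √(43.4² + 8.75²) = 44.3 Ω
I = V/|Z| = 11/44.3 = 248 mA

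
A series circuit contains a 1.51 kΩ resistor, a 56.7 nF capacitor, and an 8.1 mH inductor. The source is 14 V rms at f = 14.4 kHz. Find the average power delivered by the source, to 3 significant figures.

ω = 2πf = 90480 rad/s
X_L = ωL = 733 Ω
X_C = 1/(ωC) = 195 Ω
Net reactance X = X_L − X_C = 538 Ω
Z = 1510 + j538 Ω
|Z| = √(1510² + 538²) = 1600 Ω
∠Z = arctan(538/1510) = 19.6°
I = V/|Z| = 8.73 mA
P = VI cos φ = 14 × 0.00873 × cos(19.6°) = 115 mW

115 mW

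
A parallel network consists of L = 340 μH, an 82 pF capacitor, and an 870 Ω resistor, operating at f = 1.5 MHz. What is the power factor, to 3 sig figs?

0.928

ω = 2πf = 9.425e+06 rad/s
X_L = ωL = 3200 Ω
X_C = 1/(ωC) = 1290 Ω
Parallel: admittances add. Y = 1/R + 1/(jωL) + jωC
Y = (0.00115 + j0.000461) S
|Y| = 0.00124 S → |Z| = 1/|Y| = 808 Ω, ∠Z = −∠Y = -21.8°
cos φ = cos(-21.8°) = 0.928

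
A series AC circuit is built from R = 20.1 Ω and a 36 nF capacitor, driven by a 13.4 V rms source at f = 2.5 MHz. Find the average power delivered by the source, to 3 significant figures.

ω = 2πf = 1.571e+07 rad/s
X_C = 1/(ωC) = 1.77 Ω
Z = 20.1 − j1.77 Ω
|Z| = √(20.1² + 1.77²) = 20.2 Ω
∠Z = arctan(-1.77/20.1) = -5.03°
I = V/|Z| = 664 mA
P = VI cos φ = 13.4 × 0.664 × cos(-5.03°) = 8.86 W

8.86 W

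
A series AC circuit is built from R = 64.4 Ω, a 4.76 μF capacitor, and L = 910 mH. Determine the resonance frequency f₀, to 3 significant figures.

76.5 Hz

ω₀ = 1/√(LC) = 1/√(0.91 × 4.76e-06) = 480.5 rad/s
f₀ = ω₀/(2π) = 76.5 Hz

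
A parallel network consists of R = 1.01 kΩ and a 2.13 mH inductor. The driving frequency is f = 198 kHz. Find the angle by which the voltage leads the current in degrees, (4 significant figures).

20.86°

ω = 2πf = 1.244e+06 rad/s
X_L = ωL = 2650 Ω
Parallel: admittances add. Y = 1/R + 1/(jωL)
Y = (0.0009901 − j0.0003774) S
|Y| = 0.001060 S → |Z| = 1/|Y| = 943.8 Ω, ∠Z = −∠Y = 20.86°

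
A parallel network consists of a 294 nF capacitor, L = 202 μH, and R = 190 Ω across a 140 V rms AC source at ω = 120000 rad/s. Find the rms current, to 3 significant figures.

X_L = ωL = 24.2 Ω
X_C = 1/(ωC) = 28.3 Ω
Parallel: admittances add. Y = 1/R + 1/(jωL) + jωC
Y = (0.00526 − j0.00597) S
|Y| = 0.00796 S → |Z| = 1/|Y| = 126 Ω, ∠Z = −∠Y = 48.6°
I = V/|Z| = 140/126 = 1.11 A

1.11 A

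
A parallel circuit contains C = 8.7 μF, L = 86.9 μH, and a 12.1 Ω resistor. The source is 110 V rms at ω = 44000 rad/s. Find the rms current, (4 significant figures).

X_L = ωL = 3.824 Ω
X_C = 1/(ωC) = 2.612 Ω
Parallel: admittances add. Y = 1/R + 1/(jωL) + jωC
Y = (0.08264 + j0.1213) S
|Y| = 0.1468 S → |Z| = 1/|Y| = 6.814 Ω, ∠Z = −∠Y = -55.73°
I = V/|Z| = 110/6.814 = 16.14 A

16.14 A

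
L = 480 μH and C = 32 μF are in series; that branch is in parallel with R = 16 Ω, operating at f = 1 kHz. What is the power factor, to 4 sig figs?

0.1214

ω = 2πf = 6283 rad/s
X_L = ωL = 3.016 Ω
X_C = 1/(ωC) = 4.974 Ω
Branch 1: Z₁ = R = 16.00 Ω
Branch 2 (series LC): Z₂ = j(X_L − X_C) = −j1.958 Ω
Parallel: Z = Z₁Z₂/(Z₁+Z₂), |Z| = 1.943 Ω, ∠Z = -83.02°
cos φ = cos(-83.02°) = 0.1214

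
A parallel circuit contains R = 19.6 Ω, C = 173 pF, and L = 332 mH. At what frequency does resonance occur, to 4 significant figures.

21.00 kHz

ω₀ = 1/√(LC) = 1/√(0.332 × 1.73e-10) = 131900 rad/s
f₀ = ω₀/(2π) = 21.00 kHz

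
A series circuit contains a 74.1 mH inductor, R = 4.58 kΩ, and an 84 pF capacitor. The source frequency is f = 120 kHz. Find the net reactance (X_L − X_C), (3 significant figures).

40100 Ω

ω = 2πf = 754000 rad/s
X_L = ωL = 55900 Ω
X_C = 1/(ωC) = 15800 Ω
X = 55900 − 15800 = 40100 Ω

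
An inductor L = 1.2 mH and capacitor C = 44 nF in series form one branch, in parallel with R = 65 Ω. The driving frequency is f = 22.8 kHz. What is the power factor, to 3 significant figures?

ω = 2πf = 143300 rad/s
X_L = ωL = 172 Ω
X_C = 1/(ωC) = 159 Ω
Branch 1: Z₁ = R = 65.0 Ω
Branch 2 (series LC): Z₂ = j(X_L − X_C) = j13.3 Ω
Parallel: Z = Z₁Z₂/(Z₁+Z₂), |Z| = 13.0 Ω, ∠Z = 78.5°
cos φ = cos(78.5°) = 0.200

0.200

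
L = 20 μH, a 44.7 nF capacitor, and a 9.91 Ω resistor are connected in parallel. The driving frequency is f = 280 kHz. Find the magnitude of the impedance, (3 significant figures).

8.87 Ω

ω = 2πf = 1.759e+06 rad/s
X_L = ωL = 35.2 Ω
X_C = 1/(ωC) = 12.7 Ω
Parallel: admittances add. Y = 1/R + 1/(jωL) + jωC
Y = (0.101 + j0.0502) S
|Y| = 0.113 S → |Z| = 1/|Y| = 8.87 Ω, ∠Z = −∠Y = -26.5°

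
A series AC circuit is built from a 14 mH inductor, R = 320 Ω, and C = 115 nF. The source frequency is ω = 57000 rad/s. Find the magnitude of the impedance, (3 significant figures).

720 Ω

X_L = ωL = 798 Ω
X_C = 1/(ωC) = 153 Ω
Net reactance X = X_L − X_C = 645 Ω
Z = 320 + j645 Ω
|Z| = √(320² + 645²) = 720 Ω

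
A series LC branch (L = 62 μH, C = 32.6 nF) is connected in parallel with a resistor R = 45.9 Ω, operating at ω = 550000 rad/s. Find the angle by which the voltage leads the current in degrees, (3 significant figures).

-64.7°

X_L = ωL = 34.1 Ω
X_C = 1/(ωC) = 55.8 Ω
Branch 1: Z₁ = R = 45.9 Ω
Branch 2 (series LC): Z₂ = j(X_L − X_C) = −j21.7 Ω
Parallel: Z = Z₁Z₂/(Z₁+Z₂), |Z| = 19.6 Ω, ∠Z = -64.7°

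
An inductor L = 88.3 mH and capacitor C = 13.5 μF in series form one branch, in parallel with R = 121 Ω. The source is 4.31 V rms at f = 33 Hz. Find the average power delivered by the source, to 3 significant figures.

ω = 2πf = 207.3 rad/s
X_L = ωL = 18.3 Ω
X_C = 1/(ωC) = 357 Ω
Branch 1: Z₁ = R = 121 Ω
Branch 2 (series LC): Z₂ = j(X_L − X_C) = −j339 Ω
Parallel: Z = Z₁Z₂/(Z₁+Z₂), |Z| = 114 Ω, ∠Z = -19.6°
I = V/|Z| = 37.8 mA
P = VI cos φ = 4.31 × 0.0378 × cos(-19.6°) = 154 mW

154 mW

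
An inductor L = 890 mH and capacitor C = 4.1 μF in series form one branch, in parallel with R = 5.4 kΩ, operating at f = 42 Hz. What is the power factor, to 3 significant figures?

0.127

ω = 2πf = 263.9 rad/s
X_L = ωL = 235 Ω
X_C = 1/(ωC) = 924 Ω
Branch 1: Z₁ = R = 5400 Ω
Branch 2 (series LC): Z₂ = j(X_L − X_C) = −j689 Ω
Parallel: Z = Z₁Z₂/(Z₁+Z₂), |Z| = 684 Ω, ∠Z = -82.7°
cos φ = cos(-82.7°) = 0.127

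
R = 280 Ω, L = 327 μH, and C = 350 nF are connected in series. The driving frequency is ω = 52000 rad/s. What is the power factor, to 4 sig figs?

0.9909

X_L = ωL = 17.00 Ω
X_C = 1/(ωC) = 54.95 Ω
Net reactance X = X_L − X_C = -37.94 Ω
Z = 280.0 − j37.94 Ω
|Z| = √(280.0² + 37.94²) = 282.6 Ω
∠Z = arctan(-37.94/280.0) = -7.717°
cos φ = cos(-7.717°) = 0.9909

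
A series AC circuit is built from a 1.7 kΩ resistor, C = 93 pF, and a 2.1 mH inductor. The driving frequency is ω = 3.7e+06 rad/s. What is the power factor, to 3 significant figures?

X_L = ωL = 7770 Ω
X_C = 1/(ωC) = 2910 Ω
Net reactance X = X_L − X_C = 4860 Ω
Z = 1700 + j4860 Ω
|Z| = √(1700² + 4860²) = 5150 Ω
∠Z = arctan(4860/1700) = 70.7°
cos φ = cos(70.7°) = 0.330

0.330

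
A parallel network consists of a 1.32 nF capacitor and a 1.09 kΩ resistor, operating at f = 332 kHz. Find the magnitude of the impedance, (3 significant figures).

345 Ω

ω = 2πf = 2.086e+06 rad/s
X_C = 1/(ωC) = 363 Ω
Parallel: admittances add. Y = 1/R + jωC
Y = (0.000917 + j0.00275) S
|Y| = 0.00290 S → |Z| = 1/|Y| = 345 Ω, ∠Z = −∠Y = -71.6°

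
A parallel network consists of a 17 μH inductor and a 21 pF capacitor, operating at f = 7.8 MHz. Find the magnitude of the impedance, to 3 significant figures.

5850 Ω

ω = 2πf = 4.901e+07 rad/s
X_L = ωL = 833 Ω
X_C = 1/(ωC) = 972 Ω
Parallel: admittances add. Y = 1/(jωL) + jωC
Y = (0 − j0.000171) S
|Y| = 0.000171 S → |Z| = 1/|Y| = 5850 Ω, ∠Z = −∠Y = 90.0°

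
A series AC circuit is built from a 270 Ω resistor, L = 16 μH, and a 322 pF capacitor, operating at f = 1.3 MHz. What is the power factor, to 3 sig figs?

0.734

ω = 2πf = 8.168e+06 rad/s
X_L = ωL = 131 Ω
X_C = 1/(ωC) = 380 Ω
Net reactance X = X_L − X_C = -250 Ω
Z = 270 − j250 Ω
|Z| = √(270² + 250²) = 368 Ω
∠Z = arctan(-250/270) = -42.7°
cos φ = cos(-42.7°) = 0.734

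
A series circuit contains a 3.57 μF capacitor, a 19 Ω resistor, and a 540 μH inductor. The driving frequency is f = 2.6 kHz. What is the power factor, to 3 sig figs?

ω = 2πf = 16340 rad/s
X_L = ωL = 8.82 Ω
X_C = 1/(ωC) = 17.1 Ω
Net reactance X = X_L − X_C = -8.33 Ω
Z = 19.0 − j8.33 Ω
|Z| = √(19.0² + 8.33²) = 20.7 Ω
∠Z = arctan(-8.33/19.0) = -23.7°
cos φ = cos(-23.7°) = 0.916

0.916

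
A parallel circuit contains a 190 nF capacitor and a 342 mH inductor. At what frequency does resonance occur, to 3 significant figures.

ω₀ = 1/√(LC) = 1/√(0.342 × 1.9e-07) = 3923 rad/s
f₀ = ω₀/(2π) = 624 Hz

624 Hz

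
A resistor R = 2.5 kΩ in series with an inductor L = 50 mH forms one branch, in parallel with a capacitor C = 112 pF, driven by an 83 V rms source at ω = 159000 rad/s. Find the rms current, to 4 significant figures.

8.561 mA

X_L = ωL = 7950 Ω
X_C = 1/(ωC) = 56150 Ω
Branch 1 (R+jX_L): Z₁ = 2500 + j7950 Ω, |Z₁| = 8334 Ω
Branch 2 (−jX_C): Z₂ = −j56150 Ω
Parallel: Z = Z₁Z₂/(Z₁+Z₂), |Z| = 9695 Ω, ∠Z = 69.57°
I = V/|Z| = 83/9695 = 8.561 mA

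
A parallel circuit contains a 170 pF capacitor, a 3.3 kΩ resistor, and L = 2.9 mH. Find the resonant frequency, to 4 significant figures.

ω₀ = 1/√(LC) = 1/√(0.0029 × 1.7e-10) = 1.424e+06 rad/s
f₀ = ω₀/(2π) = 226.7 kHz

226.7 kHz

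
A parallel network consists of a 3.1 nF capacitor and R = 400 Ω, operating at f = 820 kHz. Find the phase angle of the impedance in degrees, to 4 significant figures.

-81.10°

ω = 2πf = 5.152e+06 rad/s
X_C = 1/(ωC) = 62.61 Ω
Parallel: admittances add. Y = 1/R + jωC
Y = (0.002500 + j0.01597) S
|Y| = 0.01617 S → |Z| = 1/|Y| = 61.86 Ω, ∠Z = −∠Y = -81.10°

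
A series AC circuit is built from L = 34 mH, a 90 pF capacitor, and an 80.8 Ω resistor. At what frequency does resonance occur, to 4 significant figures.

ω₀ = 1/√(LC) = 1/√(0.034 × 9e-11) = 571700 rad/s
f₀ = ω₀/(2π) = 90.98 kHz

90.98 kHz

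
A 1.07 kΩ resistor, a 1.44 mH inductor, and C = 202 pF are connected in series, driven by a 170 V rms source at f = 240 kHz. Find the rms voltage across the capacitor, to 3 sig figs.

ω = 2πf = 1.508e+06 rad/s
X_L = ωL = 2170 Ω
X_C = 1/(ωC) = 3280 Ω
Net reactance X = X_L − X_C = -1110 Ω
Z = 1070 − j1110 Ω
|Z| = √(1070² + 1110²) = 1540 Ω
I = V/|Z| = 110 mA
V_C = I·|Z_C| = 0.110 × 3280 = 362 V

362 V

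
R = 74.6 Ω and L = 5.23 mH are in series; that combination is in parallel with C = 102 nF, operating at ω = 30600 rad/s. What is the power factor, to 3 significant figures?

X_L = ωL = 160 Ω
X_C = 1/(ωC) = 320 Ω
Branch 1 (R+jX_L): Z₁ = 74.6 + j160 Ω, |Z₁| = 177 Ω
Branch 2 (−jX_C): Z₂ = −j320 Ω
Parallel: Z = Z₁Z₂/(Z₁+Z₂), |Z| = 320 Ω, ∠Z = 40.1°
cos φ = cos(40.1°) = 0.765

0.765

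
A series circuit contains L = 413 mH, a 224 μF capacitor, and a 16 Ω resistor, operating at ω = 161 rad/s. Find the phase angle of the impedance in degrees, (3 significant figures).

X_L = ωL = 66.5 Ω
X_C = 1/(ωC) = 27.7 Ω
Net reactance X = X_L − X_C = 38.8 Ω
Z = 16.0 + j38.8 Ω
|Z| = √(16.0² + 38.8²) = 41.9 Ω
∠Z = arctan(38.8/16.0) = 67.6°

67.6°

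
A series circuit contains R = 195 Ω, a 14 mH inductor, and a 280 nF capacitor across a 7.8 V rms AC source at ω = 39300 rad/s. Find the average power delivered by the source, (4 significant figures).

47.65 mW

X_L = ωL = 550.2 Ω
X_C = 1/(ωC) = 90.88 Ω
Net reactance X = X_L − X_C = 459.3 Ω
Z = 195.0 + j459.3 Ω
|Z| = √(195.0² + 459.3²) = 499.0 Ω
∠Z = arctan(459.3/195.0) = 67.00°
I = V/|Z| = 15.63 mA
P = VI cos φ = 7.8 × 0.01563 × cos(67.00°) = 47.65 mW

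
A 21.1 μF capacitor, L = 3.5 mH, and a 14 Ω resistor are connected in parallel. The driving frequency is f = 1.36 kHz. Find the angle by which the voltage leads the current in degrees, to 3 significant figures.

-64.1°

ω = 2πf = 8545 rad/s
X_L = ωL = 29.9 Ω
X_C = 1/(ωC) = 5.55 Ω
Parallel: admittances add. Y = 1/R + 1/(jωL) + jωC
Y = (0.0714 + j0.147) S
|Y| = 0.163 S → |Z| = 1/|Y| = 6.12 Ω, ∠Z = −∠Y = -64.1°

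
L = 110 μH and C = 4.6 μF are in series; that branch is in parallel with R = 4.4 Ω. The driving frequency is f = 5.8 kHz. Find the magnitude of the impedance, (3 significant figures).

1.79 Ω

ω = 2πf = 36440 rad/s
X_L = ωL = 4.01 Ω
X_C = 1/(ωC) = 5.97 Ω
Branch 1: Z₁ = R = 4.40 Ω
Branch 2 (series LC): Z₂ = j(X_L − X_C) = −j1.96 Ω
Parallel: Z = Z₁Z₂/(Z₁+Z₂), |Z| = 1.79 Ω, ∠Z = -66.0°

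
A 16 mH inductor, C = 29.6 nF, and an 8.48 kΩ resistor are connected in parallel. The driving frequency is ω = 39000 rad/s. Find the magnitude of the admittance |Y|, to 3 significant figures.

X_L = ωL = 624 Ω
X_C = 1/(ωC) = 866 Ω
Parallel: admittances add. Y = 1/R + 1/(jωL) + jωC
Y = (0.000118 − j0.000448) S
|Y| = 0.000463 S → |Z| = 1/|Y| = 2160 Ω, ∠Z = −∠Y = 75.3°

463 μS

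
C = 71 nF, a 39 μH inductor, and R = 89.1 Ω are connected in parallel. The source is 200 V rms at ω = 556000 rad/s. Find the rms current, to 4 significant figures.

X_L = ωL = 21.68 Ω
X_C = 1/(ωC) = 25.33 Ω
Parallel: admittances add. Y = 1/R + 1/(jωL) + jωC
Y = (0.01122 − j0.006641) S
|Y| = 0.01304 S → |Z| = 1/|Y| = 76.68 Ω, ∠Z = −∠Y = 30.61°
I = V/|Z| = 200/76.68 = 2.608 A

2.608 A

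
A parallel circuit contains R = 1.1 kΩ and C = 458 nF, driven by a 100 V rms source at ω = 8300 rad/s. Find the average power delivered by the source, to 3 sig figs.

9.09 W

X_C = 1/(ωC) = 263 Ω
Parallel: admittances add. Y = 1/R + jωC
Y = (0.000909 + j0.00380) S
|Y| = 0.00391 S → |Z| = 1/|Y| = 256 Ω, ∠Z = −∠Y = -76.6°
I = V/|Z| = 391 mA
P = VI cos φ = 100 × 0.391 × cos(-76.6°) = 9.09 W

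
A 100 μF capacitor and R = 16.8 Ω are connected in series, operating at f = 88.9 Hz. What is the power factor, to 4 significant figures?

ω = 2πf = 558.6 rad/s
X_C = 1/(ωC) = 17.90 Ω
Z = 16.80 − j17.90 Ω
|Z| = √(16.80² + 17.90²) = 24.55 Ω
∠Z = arctan(-17.90/16.80) = -46.82°
cos φ = cos(-46.82°) = 0.6843

0.6843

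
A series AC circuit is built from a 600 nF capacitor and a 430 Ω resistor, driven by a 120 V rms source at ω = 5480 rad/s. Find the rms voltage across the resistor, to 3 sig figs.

X_C = 1/(ωC) = 304 Ω
Z = 430 − j304 Ω
|Z| = √(430² + 304²) = 527 Ω
I = V/|Z| = 228 mA
V_R = I·|Z_R| = 0.228 × 430 = 98.0 V

98.0 V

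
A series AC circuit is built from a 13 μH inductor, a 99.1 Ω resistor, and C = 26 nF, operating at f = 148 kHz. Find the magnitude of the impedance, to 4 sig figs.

ω = 2πf = 929900 rad/s
X_L = ωL = 12.09 Ω
X_C = 1/(ωC) = 41.36 Ω
Net reactance X = X_L − X_C = -29.27 Ω
Z = 99.10 − j29.27 Ω
|Z| = √(99.10² + 29.27²) = 103.3 Ω

103.3 Ω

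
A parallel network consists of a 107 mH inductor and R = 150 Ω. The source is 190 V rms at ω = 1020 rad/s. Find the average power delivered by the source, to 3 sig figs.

X_L = ωL = 109 Ω
Parallel: admittances add. Y = 1/R + 1/(jωL)
Y = (0.00667 − j0.00916) S
|Y| = 0.0113 S → |Z| = 1/|Y| = 88.3 Ω, ∠Z = −∠Y = 54.0°
I = V/|Z| = 2.15 A
P = VI cos φ = 190 × 2.15 × cos(54.0°) = 241 W

241 W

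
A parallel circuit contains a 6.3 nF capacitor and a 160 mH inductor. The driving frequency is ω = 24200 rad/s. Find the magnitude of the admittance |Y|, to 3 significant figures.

106 μS

X_L = ωL = 3870 Ω
X_C = 1/(ωC) = 6560 Ω
Parallel: admittances add. Y = 1/(jωL) + jωC
Y = (0 − j0.000106) S
|Y| = 0.000106 S → |Z| = 1/|Y| = 9450 Ω, ∠Z = −∠Y = 90.0°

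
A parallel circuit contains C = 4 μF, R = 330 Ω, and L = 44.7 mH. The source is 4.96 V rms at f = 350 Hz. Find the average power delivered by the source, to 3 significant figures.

ω = 2πf = 2199 rad/s
X_L = ωL = 98.3 Ω
X_C = 1/(ωC) = 114 Ω
Parallel: admittances add. Y = 1/R + 1/(jωL) + jωC
Y = (0.00303 − j0.00138) S
|Y| = 0.00333 S → |Z| = 1/|Y| = 300 Ω, ∠Z = −∠Y = 24.4°
I = V/|Z| = 16.5 mA
P = VI cos φ = 4.96 × 0.0165 × cos(24.4°) = 74.6 mW

74.6 mW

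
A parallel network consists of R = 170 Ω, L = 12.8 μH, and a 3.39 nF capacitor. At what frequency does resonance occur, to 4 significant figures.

ω₀ = 1/√(LC) = 1/√(1.28e-05 × 3.39e-09) = 4.801e+06 rad/s
f₀ = ω₀/(2π) = 764.0 kHz

764.0 kHz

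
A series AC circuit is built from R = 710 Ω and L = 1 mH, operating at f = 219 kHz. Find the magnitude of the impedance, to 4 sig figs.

1548 Ω

ω = 2πf = 1.376e+06 rad/s
X_L = ωL = 1376 Ω
Z = 710.0 + j1376 Ω
|Z| = √(710.0² + 1376²) = 1548 Ω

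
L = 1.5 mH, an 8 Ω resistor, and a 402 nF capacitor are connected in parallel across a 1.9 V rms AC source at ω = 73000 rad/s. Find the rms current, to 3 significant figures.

241 mA

X_L = ωL = 110 Ω
X_C = 1/(ωC) = 34.1 Ω
Parallel: admittances add. Y = 1/R + 1/(jωL) + jωC
Y = (0.125 + j0.0202) S
|Y| = 0.127 S → |Z| = 1/|Y| = 7.90 Ω, ∠Z = −∠Y = -9.19°
I = V/|Z| = 1.9/7.90 = 241 mA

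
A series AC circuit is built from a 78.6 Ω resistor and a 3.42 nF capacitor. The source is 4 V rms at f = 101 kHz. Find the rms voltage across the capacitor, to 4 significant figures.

3.943 V

ω = 2πf = 634600 rad/s
X_C = 1/(ωC) = 460.8 Ω
Z = 78.60 − j460.8 Ω
|Z| = √(78.60² + 460.8²) = 467.4 Ω
I = V/|Z| = 8.558 mA
V_C = I·|Z_C| = 0.008558 × 460.8 = 3.943 V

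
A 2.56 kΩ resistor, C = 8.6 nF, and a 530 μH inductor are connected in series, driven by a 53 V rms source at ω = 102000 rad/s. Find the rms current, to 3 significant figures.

19.1 mA

X_L = ωL = 54.1 Ω
X_C = 1/(ωC) = 1140 Ω
Net reactance X = X_L − X_C = -1090 Ω
Z = 2560 − j1090 Ω
|Z| = √(2560² + 1090²) = 2780 Ω
I = V/|Z| = 53/2780 = 19.1 mA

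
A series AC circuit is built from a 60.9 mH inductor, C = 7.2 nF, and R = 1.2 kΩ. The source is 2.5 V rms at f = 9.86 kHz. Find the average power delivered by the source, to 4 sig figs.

1.982 mW

ω = 2πf = 61950 rad/s
X_L = ωL = 3773 Ω
X_C = 1/(ωC) = 2242 Ω
Net reactance X = X_L − X_C = 1531 Ω
Z = 1200 + j1531 Ω
|Z| = √(1200² + 1531²) = 1945 Ω
∠Z = arctan(1531/1200) = 51.91°
I = V/|Z| = 1.285 mA
P = VI cos φ = 2.5 × 0.001285 × cos(51.91°) = 1.982 mW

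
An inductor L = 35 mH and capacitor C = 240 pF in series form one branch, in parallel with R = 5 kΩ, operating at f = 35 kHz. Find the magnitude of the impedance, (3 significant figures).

ω = 2πf = 219900 rad/s
X_L = ωL = 7700 Ω
X_C = 1/(ωC) = 18900 Ω
Branch 1: Z₁ = R = 5000 Ω
Branch 2 (series LC): Z₂ = j(X_L − X_C) = −j11300 Ω
Parallel: Z = Z₁Z₂/(Z₁+Z₂), |Z| = 4570 Ω, ∠Z = -24.0°

4570 Ω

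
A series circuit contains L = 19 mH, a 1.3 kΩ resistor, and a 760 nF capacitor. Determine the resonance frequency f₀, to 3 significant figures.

ω₀ = 1/√(LC) = 1/√(0.019 × 7.6e-07) = 8322 rad/s
f₀ = ω₀/(2π) = 1.32 kHz

1.32 kHz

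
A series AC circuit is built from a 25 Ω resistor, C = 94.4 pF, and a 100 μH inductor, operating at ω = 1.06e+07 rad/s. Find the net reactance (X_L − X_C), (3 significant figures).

X_L = ωL = 1060 Ω
X_C = 1/(ωC) = 999 Ω
X = 1060 − 999 = 60.6 Ω

60.6 Ω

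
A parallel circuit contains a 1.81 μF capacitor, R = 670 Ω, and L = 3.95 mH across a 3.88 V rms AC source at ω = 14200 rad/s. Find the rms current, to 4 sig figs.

31.09 mA

X_L = ωL = 56.09 Ω
X_C = 1/(ωC) = 38.91 Ω
Parallel: admittances add. Y = 1/R + 1/(jωL) + jωC
Y = (0.001493 + j0.007874) S
|Y| = 0.008014 S → |Z| = 1/|Y| = 124.8 Ω, ∠Z = −∠Y = -79.27°
I = V/|Z| = 3.88/124.8 = 31.09 mA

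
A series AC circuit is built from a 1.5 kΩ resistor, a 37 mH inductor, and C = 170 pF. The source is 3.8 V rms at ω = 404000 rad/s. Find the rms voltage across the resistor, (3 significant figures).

X_L = ωL = 14900 Ω
X_C = 1/(ωC) = 14600 Ω
Net reactance X = X_L − X_C = 388 Ω
Z = 1500 + j388 Ω
|Z| = √(1500² + 388²) = 1550 Ω
I = V/|Z| = 2.45 mA
V_R = I·|Z_R| = 0.00245 × 1500 = 3.68 V

3.68 V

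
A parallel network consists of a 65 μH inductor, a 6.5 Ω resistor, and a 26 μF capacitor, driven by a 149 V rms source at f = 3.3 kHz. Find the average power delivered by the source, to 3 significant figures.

3.42 kW

ω = 2πf = 20730 rad/s
X_L = ωL = 1.35 Ω
X_C = 1/(ωC) = 1.85 Ω
Parallel: admittances add. Y = 1/R + 1/(jωL) + jωC
Y = (0.154 − j0.203) S
|Y| = 0.255 S → |Z| = 1/|Y| = 3.93 Ω, ∠Z = −∠Y = 52.8°
I = V/|Z| = 37.9 A
P = VI cos φ = 149 × 37.9 × cos(52.8°) = 3.42 kW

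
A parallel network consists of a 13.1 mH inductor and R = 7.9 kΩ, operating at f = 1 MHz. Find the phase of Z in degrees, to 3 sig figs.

ω = 2πf = 6.283e+06 rad/s
X_L = ωL = 82300 Ω
Parallel: admittances add. Y = 1/R + 1/(jωL)
Y = (0.000127 − j1.21e-05) S
|Y| = 0.000127 S → |Z| = 1/|Y| = 7860 Ω, ∠Z = −∠Y = 5.48°

5.48°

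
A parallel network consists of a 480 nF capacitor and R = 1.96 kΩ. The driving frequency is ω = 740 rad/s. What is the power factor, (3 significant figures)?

0.821

X_C = 1/(ωC) = 2820 Ω
Parallel: admittances add. Y = 1/R + jωC
Y = (0.000510 + j0.000355) S
|Y| = 0.000622 S → |Z| = 1/|Y| = 1610 Ω, ∠Z = −∠Y = -34.8°
cos φ = cos(-34.8°) = 0.821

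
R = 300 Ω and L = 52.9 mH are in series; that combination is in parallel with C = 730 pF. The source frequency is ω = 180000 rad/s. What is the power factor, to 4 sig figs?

0.1238

X_L = ωL = 9522 Ω
X_C = 1/(ωC) = 7610 Ω
Branch 1 (R+jX_L): Z₁ = 300.0 + j9522 Ω, |Z₁| = 9527 Ω
Branch 2 (−jX_C): Z₂ = −j7610 Ω
Parallel: Z = Z₁Z₂/(Z₁+Z₂), |Z| = 37470 Ω, ∠Z = -82.89°
cos φ = cos(-82.89°) = 0.1238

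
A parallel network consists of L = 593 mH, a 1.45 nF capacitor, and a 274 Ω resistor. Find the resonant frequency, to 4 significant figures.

5.428 kHz

ω₀ = 1/√(LC) = 1/√(0.593 × 1.45e-09) = 34100 rad/s
f₀ = ω₀/(2π) = 5.428 kHz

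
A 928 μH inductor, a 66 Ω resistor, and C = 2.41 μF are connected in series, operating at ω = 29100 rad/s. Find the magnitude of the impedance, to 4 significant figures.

X_L = ωL = 27.00 Ω
X_C = 1/(ωC) = 14.26 Ω
Net reactance X = X_L − X_C = 12.75 Ω
Z = 66.00 + j12.75 Ω
|Z| = √(66.00² + 12.75²) = 67.22 Ω

67.22 Ω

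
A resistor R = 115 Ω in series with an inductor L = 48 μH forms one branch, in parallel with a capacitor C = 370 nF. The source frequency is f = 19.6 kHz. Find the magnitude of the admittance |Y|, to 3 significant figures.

ω = 2πf = 123200 rad/s
X_L = ωL = 5.91 Ω
X_C = 1/(ωC) = 21.9 Ω
Branch 1 (R+jX_L): Z₁ = 115 + j5.91 Ω, |Z₁| = 115 Ω
Branch 2 (−jX_C): Z₂ = −j21.9 Ω
Parallel: Z = Z₁Z₂/(Z₁+Z₂), |Z| = 21.8 Ω, ∠Z = -79.1°
|Y| = 1/|Z| = 45.9 mS

45.9 mS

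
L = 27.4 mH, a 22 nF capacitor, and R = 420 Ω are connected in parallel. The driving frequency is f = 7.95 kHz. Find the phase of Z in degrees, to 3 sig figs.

ω = 2πf = 49950 rad/s
X_L = ωL = 1370 Ω
X_C = 1/(ωC) = 910 Ω
Parallel: admittances add. Y = 1/R + 1/(jωL) + jωC
Y = (0.00238 + j0.000368) S
|Y| = 0.00241 S → |Z| = 1/|Y| = 415 Ω, ∠Z = −∠Y = -8.79°

-8.79°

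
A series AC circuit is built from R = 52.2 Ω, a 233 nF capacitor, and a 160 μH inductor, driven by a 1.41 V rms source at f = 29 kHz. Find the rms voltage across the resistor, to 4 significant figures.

1.402 V

ω = 2πf = 182200 rad/s
X_L = ωL = 29.15 Ω
X_C = 1/(ωC) = 23.55 Ω
Net reactance X = X_L − X_C = 5.600 Ω
Z = 52.20 + j5.600 Ω
|Z| = √(52.20² + 5.600²) = 52.50 Ω
I = V/|Z| = 26.86 mA
V_R = I·|Z_R| = 0.02686 × 52.20 = 1.402 V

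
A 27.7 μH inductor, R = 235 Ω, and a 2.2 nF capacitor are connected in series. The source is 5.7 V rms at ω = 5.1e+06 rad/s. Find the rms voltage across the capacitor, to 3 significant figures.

X_L = ωL = 141 Ω
X_C = 1/(ωC) = 89.1 Ω
Net reactance X = X_L − X_C = 52.1 Ω
Z = 235 + j52.1 Ω
|Z| = √(235² + 52.1²) = 241 Ω
I = V/|Z| = 23.7 mA
V_C = I·|Z_C| = 0.0237 × 89.1 = 2.11 V

2.11 V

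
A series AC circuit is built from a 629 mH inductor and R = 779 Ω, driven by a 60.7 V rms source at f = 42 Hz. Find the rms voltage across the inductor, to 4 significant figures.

ω = 2πf = 263.9 rad/s
X_L = ωL = 166.0 Ω
Z = 779.0 + j166.0 Ω
|Z| = √(779.0² + 166.0²) = 796.5 Ω
I = V/|Z| = 76.21 mA
V_L = I·|Z_L| = 0.07621 × 166.0 = 12.65 V

12.65 V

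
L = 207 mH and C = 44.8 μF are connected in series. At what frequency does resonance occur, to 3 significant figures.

ω₀ = 1/√(LC) = 1/√(0.207 × 4.48e-05) = 328.4 rad/s
f₀ = ω₀/(2π) = 52.3 Hz

52.3 Hz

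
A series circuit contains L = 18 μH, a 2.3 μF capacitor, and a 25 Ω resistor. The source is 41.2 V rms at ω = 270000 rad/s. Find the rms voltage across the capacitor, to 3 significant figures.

2.63 V

X_L = ωL = 4.86 Ω
X_C = 1/(ωC) = 1.61 Ω
Net reactance X = X_L − X_C = 3.25 Ω
Z = 25.0 + j3.25 Ω
|Z| = √(25.0² + 3.25²) = 25.2 Ω
I = V/|Z| = 1.63 A
V_C = I·|Z_C| = 1.63 × 1.61 = 2.63 V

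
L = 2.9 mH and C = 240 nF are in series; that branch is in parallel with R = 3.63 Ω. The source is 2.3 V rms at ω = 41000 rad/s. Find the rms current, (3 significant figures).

X_L = ωL = 119 Ω
X_C = 1/(ωC) = 102 Ω
Branch 1: Z₁ = R = 3.63 Ω
Branch 2 (series LC): Z₂ = j(X_L − X_C) = j17.3 Ω
Parallel: Z = Z₁Z₂/(Z₁+Z₂), |Z| = 3.55 Ω, ∠Z = 11.9°
I = V/|Z| = 2.3/3.55 = 647 mA

647 mA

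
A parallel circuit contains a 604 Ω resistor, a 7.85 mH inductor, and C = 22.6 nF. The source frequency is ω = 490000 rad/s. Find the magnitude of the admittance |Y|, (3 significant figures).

10.9 mS

X_L = ωL = 3850 Ω
X_C = 1/(ωC) = 90.3 Ω
Parallel: admittances add. Y = 1/R + 1/(jωL) + jωC
Y = (0.00166 + j0.0108) S
|Y| = 0.0109 S → |Z| = 1/|Y| = 91.4 Ω, ∠Z = −∠Y = -81.3°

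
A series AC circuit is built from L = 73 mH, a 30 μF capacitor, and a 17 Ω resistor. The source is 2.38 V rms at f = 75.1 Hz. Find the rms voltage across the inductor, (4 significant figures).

2.050 V

ω = 2πf = 471.9 rad/s
X_L = ωL = 34.45 Ω
X_C = 1/(ωC) = 70.64 Ω
Net reactance X = X_L − X_C = -36.20 Ω
Z = 17.00 − j36.20 Ω
|Z| = √(17.00² + 36.20²) = 39.99 Ω
I = V/|Z| = 59.52 mA
V_L = I·|Z_L| = 0.05952 × 34.45 = 2.050 V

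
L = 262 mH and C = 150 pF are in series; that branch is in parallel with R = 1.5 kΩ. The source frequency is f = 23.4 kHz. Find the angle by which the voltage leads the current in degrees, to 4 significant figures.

-12.40°

ω = 2πf = 147000 rad/s
X_L = ωL = 38520 Ω
X_C = 1/(ωC) = 45340 Ω
Branch 1: Z₁ = R = 1500 Ω
Branch 2 (series LC): Z₂ = j(X_L − X_C) = −j6822 Ω
Parallel: Z = Z₁Z₂/(Z₁+Z₂), |Z| = 1465 Ω, ∠Z = -12.40°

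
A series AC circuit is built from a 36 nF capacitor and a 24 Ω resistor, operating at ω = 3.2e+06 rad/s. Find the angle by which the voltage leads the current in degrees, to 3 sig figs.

-19.9°

X_C = 1/(ωC) = 8.68 Ω
Z = 24.0 − j8.68 Ω
|Z| = √(24.0² + 8.68²) = 25.5 Ω
∠Z = arctan(-8.68/24.0) = -19.9°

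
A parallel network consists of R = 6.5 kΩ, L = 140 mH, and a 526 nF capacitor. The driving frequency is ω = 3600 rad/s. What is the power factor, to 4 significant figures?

0.8619

X_L = ωL = 504.0 Ω
X_C = 1/(ωC) = 528.1 Ω
Parallel: admittances add. Y = 1/R + 1/(jωL) + jωC
Y = (0.0001538 − j9.053e-05) S
|Y| = 0.0001785 S → |Z| = 1/|Y| = 5602 Ω, ∠Z = −∠Y = 30.47°
cos φ = cos(30.47°) = 0.8619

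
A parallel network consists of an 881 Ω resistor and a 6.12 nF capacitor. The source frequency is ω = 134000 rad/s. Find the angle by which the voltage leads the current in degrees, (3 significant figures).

X_C = 1/(ωC) = 1220 Ω
Parallel: admittances add. Y = 1/R + jωC
Y = (0.00114 + j0.000820) S
|Y| = 0.00140 S → |Z| = 1/|Y| = 714 Ω, ∠Z = −∠Y = -35.8°

-35.8°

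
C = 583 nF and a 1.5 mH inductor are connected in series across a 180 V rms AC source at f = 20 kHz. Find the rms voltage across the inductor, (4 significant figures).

ω = 2πf = 125700 rad/s
X_L = ωL = 188.5 Ω
X_C = 1/(ωC) = 13.65 Ω
Net reactance X = X_L − X_C = 174.8 Ω
Z = j174.8 Ω
|Z| = √(0² + 174.8²) = 174.8 Ω
I = V/|Z| = 1.029 A
V_L = I·|Z_L| = 1.029 × 188.5 = 194.1 V

194.1 V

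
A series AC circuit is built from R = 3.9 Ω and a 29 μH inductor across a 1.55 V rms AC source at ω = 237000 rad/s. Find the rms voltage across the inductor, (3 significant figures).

X_L = ωL = 6.87 Ω
Z = 3.90 + j6.87 Ω
|Z| = √(3.90² + 6.87²) = 7.90 Ω
I = V/|Z| = 196 mA
V_L = I·|Z_L| = 0.196 × 6.87 = 1.35 V

1.35 V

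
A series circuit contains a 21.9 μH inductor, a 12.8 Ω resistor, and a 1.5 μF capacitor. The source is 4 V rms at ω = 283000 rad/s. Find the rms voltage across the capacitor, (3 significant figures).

0.705 V

X_L = ωL = 6.20 Ω
X_C = 1/(ωC) = 2.36 Ω
Net reactance X = X_L − X_C = 3.84 Ω
Z = 12.8 + j3.84 Ω
|Z| = √(12.8² + 3.84²) = 13.4 Ω
I = V/|Z| = 299 mA
V_C = I·|Z_C| = 0.299 × 2.36 = 0.705 V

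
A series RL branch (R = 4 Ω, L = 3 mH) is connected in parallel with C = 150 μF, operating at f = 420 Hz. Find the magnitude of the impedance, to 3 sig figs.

ω = 2πf = 2639 rad/s
X_L = ωL = 7.92 Ω
X_C = 1/(ωC) = 2.53 Ω
Branch 1 (R+jX_L): Z₁ = 4.00 + j7.92 Ω, |Z₁| = 8.87 Ω
Branch 2 (−jX_C): Z₂ = −j2.53 Ω
Parallel: Z = Z₁Z₂/(Z₁+Z₂), |Z| = 3.34 Ω, ∠Z = -80.2°

3.34 Ω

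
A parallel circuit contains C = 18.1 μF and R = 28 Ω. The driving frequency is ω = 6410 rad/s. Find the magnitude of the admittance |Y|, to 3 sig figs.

X_C = 1/(ωC) = 8.62 Ω
Parallel: admittances add. Y = 1/R + jωC
Y = (0.0357 + j0.116) S
|Y| = 0.121 S → |Z| = 1/|Y| = 8.24 Ω, ∠Z = −∠Y = -72.9°

121 mS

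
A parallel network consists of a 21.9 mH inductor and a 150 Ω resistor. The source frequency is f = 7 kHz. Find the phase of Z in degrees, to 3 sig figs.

8.85°

ω = 2πf = 43980 rad/s
X_L = ωL = 963 Ω
Parallel: admittances add. Y = 1/R + 1/(jωL)
Y = (0.00667 − j0.00104) S
|Y| = 0.00675 S → |Z| = 1/|Y| = 148 Ω, ∠Z = −∠Y = 8.85°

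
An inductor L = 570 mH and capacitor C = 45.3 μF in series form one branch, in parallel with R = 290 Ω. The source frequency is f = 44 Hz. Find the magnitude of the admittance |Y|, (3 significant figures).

13.3 mS

ω = 2πf = 276.5 rad/s
X_L = ωL = 158 Ω
X_C = 1/(ωC) = 79.8 Ω
Branch 1: Z₁ = R = 290 Ω
Branch 2 (series LC): Z₂ = j(X_L − X_C) = j77.7 Ω
Parallel: Z = Z₁Z₂/(Z₁+Z₂), |Z| = 75.1 Ω, ∠Z = 75.0°
|Y| = 1/|Z| = 13.3 mS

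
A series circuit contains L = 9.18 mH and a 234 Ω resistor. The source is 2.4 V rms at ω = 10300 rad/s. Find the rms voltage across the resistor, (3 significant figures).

2.23 V

X_L = ωL = 94.6 Ω
Z = 234 + j94.6 Ω
|Z| = √(234² + 94.6²) = 252 Ω
I = V/|Z| = 9.51 mA
V_R = I·|Z_R| = 0.00951 × 234 = 2.23 V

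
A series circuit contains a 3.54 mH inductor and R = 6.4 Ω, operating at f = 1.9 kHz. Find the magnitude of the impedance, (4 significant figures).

ω = 2πf = 11940 rad/s
X_L = ωL = 42.26 Ω
Z = 6.400 + j42.26 Ω
|Z| = √(6.400² + 42.26²) = 42.74 Ω

42.74 Ω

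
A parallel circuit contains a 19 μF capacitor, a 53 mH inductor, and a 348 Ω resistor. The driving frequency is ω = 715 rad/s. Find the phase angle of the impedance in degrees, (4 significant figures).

X_L = ωL = 37.89 Ω
X_C = 1/(ωC) = 73.61 Ω
Parallel: admittances add. Y = 1/R + 1/(jωL) + jωC
Y = (0.002874 − j0.01280) S
|Y| = 0.01312 S → |Z| = 1/|Y| = 76.21 Ω, ∠Z = −∠Y = 77.35°

77.35°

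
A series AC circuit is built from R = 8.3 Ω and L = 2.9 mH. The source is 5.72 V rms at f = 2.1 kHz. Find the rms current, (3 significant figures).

ω = 2πf = 13190 rad/s
X_L = ωL = 38.3 Ω
Z = 8.30 + j38.3 Ω
|Z| = √(8.30² + 38.3²) = 39.2 Ω
I = V/|Z| = 5.72/39.2 = 146 mA

146 mA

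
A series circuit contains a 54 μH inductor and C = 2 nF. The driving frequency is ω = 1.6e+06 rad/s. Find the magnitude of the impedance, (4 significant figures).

226.1 Ω

X_L = ωL = 86.40 Ω
X_C = 1/(ωC) = 312.5 Ω
Net reactance X = X_L − X_C = -226.1 Ω
Z = − j226.1 Ω
|Z| = √(0² + 226.1²) = 226.1 Ω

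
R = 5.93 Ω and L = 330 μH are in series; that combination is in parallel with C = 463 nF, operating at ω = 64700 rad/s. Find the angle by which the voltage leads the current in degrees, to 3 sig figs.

48.2°

X_L = ωL = 21.4 Ω
X_C = 1/(ωC) = 33.4 Ω
Branch 1 (R+jX_L): Z₁ = 5.93 + j21.4 Ω, |Z₁| = 22.2 Ω
Branch 2 (−jX_C): Z₂ = −j33.4 Ω
Parallel: Z = Z₁Z₂/(Z₁+Z₂), |Z| = 55.1 Ω, ∠Z = 48.2°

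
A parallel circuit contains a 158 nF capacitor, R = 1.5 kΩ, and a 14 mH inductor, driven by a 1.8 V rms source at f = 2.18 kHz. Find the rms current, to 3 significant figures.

5.62 mA

ω = 2πf = 13700 rad/s
X_L = ωL = 192 Ω
X_C = 1/(ωC) = 462 Ω
Parallel: admittances add. Y = 1/R + 1/(jωL) + jωC
Y = (0.000667 − j0.00305) S
|Y| = 0.00312 S → |Z| = 1/|Y| = 320 Ω, ∠Z = −∠Y = 77.7°
I = V/|Z| = 1.8/320 = 5.62 mA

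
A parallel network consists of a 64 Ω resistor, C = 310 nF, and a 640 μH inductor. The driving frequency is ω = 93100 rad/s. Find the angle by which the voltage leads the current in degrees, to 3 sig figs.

-37.7°

X_L = ωL = 59.6 Ω
X_C = 1/(ωC) = 34.6 Ω
Parallel: admittances add. Y = 1/R + 1/(jωL) + jωC
Y = (0.0156 + j0.0121) S
|Y| = 0.0197 S → |Z| = 1/|Y| = 50.6 Ω, ∠Z = −∠Y = -37.7°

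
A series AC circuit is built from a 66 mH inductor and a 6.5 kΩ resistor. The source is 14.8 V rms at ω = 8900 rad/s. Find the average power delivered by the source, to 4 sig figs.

X_L = ωL = 587.4 Ω
Z = 6500 + j587.4 Ω
|Z| = √(6500² + 587.4²) = 6526 Ω
∠Z = arctan(587.4/6500) = 5.164°
I = V/|Z| = 2.268 mA
P = VI cos φ = 14.8 × 0.002268 × cos(5.164°) = 33.43 mW

33.43 mW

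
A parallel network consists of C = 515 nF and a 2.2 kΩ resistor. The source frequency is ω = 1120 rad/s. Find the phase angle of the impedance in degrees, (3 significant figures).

-51.8°

X_C = 1/(ωC) = 1730 Ω
Parallel: admittances add. Y = 1/R + jωC
Y = (0.000455 + j0.000577) S
|Y| = 0.000734 S → |Z| = 1/|Y| = 1360 Ω, ∠Z = −∠Y = -51.8°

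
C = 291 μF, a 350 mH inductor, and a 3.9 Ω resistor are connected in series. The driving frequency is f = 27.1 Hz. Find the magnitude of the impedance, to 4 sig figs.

39.61 Ω

ω = 2πf = 170.3 rad/s
X_L = ωL = 59.60 Ω
X_C = 1/(ωC) = 20.18 Ω
Net reactance X = X_L − X_C = 39.41 Ω
Z = 3.900 + j39.41 Ω
|Z| = √(3.900² + 39.41²) = 39.61 Ω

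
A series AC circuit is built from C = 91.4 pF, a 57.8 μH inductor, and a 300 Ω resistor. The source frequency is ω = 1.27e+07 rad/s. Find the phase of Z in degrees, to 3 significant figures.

-23.0°

X_L = ωL = 734 Ω
X_C = 1/(ωC) = 861 Ω
Net reactance X = X_L − X_C = -127 Ω
Z = 300 − j127 Ω
|Z| = √(300² + 127²) = 326 Ω
∠Z = arctan(-127/300) = -23.0°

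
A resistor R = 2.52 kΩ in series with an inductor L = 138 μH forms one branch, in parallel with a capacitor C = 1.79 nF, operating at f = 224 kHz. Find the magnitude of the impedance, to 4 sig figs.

ω = 2πf = 1.407e+06 rad/s
X_L = ωL = 194.2 Ω
X_C = 1/(ωC) = 396.9 Ω
Branch 1 (R+jX_L): Z₁ = 2520 + j194.2 Ω, |Z₁| = 2527 Ω
Branch 2 (−jX_C): Z₂ = −j396.9 Ω
Parallel: Z = Z₁Z₂/(Z₁+Z₂), |Z| = 396.8 Ω, ∠Z = -80.99°

396.8 Ω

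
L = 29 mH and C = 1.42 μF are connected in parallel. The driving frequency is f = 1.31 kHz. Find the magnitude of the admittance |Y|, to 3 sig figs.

7.50 mS

ω = 2πf = 8231 rad/s
X_L = ωL = 239 Ω
X_C = 1/(ωC) = 85.6 Ω
Parallel: admittances add. Y = 1/(jωL) + jωC
Y = (0 + j0.00750) S
|Y| = 0.00750 S → |Z| = 1/|Y| = 133 Ω, ∠Z = −∠Y = -90.0°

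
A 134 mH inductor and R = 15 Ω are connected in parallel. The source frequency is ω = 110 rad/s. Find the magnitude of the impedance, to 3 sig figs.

10.5 Ω

X_L = ωL = 14.7 Ω
Parallel: admittances add. Y = 1/R + 1/(jωL)
Y = (0.0667 − j0.0678) S
|Y| = 0.0951 S → |Z| = 1/|Y| = 10.5 Ω, ∠Z = −∠Y = 45.5°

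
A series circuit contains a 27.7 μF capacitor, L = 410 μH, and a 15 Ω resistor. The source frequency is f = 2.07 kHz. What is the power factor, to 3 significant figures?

0.986

ω = 2πf = 13010 rad/s
X_L = ωL = 5.33 Ω
X_C = 1/(ωC) = 2.78 Ω
Net reactance X = X_L − X_C = 2.56 Ω
Z = 15.0 + j2.56 Ω
|Z| = √(15.0² + 2.56²) = 15.2 Ω
∠Z = arctan(2.56/15.0) = 9.67°
cos φ = cos(9.67°) = 0.986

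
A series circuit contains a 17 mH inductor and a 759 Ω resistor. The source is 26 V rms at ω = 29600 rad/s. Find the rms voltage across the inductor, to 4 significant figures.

X_L = ωL = 503.2 Ω
Z = 759.0 + j503.2 Ω
|Z| = √(759.0² + 503.2²) = 910.7 Ω
I = V/|Z| = 28.55 mA
V_L = I·|Z_L| = 0.02855 × 503.2 = 14.37 V

14.37 V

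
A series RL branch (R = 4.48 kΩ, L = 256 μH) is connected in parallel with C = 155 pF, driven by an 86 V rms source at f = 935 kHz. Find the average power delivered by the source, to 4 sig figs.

ω = 2πf = 5.875e+06 rad/s
X_L = ωL = 1504 Ω
X_C = 1/(ωC) = 1098 Ω
Branch 1 (R+jX_L): Z₁ = 4480 + j1504 Ω, |Z₁| = 4726 Ω
Branch 2 (−jX_C): Z₂ = −j1098 Ω
Parallel: Z = Z₁Z₂/(Z₁+Z₂), |Z| = 1154 Ω, ∠Z = -76.62°
I = V/|Z| = 74.54 mA
P = VI cos φ = 86 × 0.07454 × cos(-76.62°) = 1.484 W

1.484 W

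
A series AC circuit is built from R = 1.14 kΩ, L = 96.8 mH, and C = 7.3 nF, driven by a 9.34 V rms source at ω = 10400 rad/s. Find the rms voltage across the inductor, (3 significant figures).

0.770 V

X_L = ωL = 1010 Ω
X_C = 1/(ωC) = 13200 Ω
Net reactance X = X_L − X_C = -12200 Ω
Z = 1140 − j12200 Ω
|Z| = √(1140² + 12200²) = 12200 Ω
I = V/|Z| = 764 μA
V_L = I·|Z_L| = 0.000764 × 1010 = 0.770 V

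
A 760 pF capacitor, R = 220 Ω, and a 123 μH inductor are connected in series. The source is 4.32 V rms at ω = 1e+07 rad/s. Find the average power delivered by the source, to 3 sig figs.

3.27 mW

X_L = ωL = 1230 Ω
X_C = 1/(ωC) = 132 Ω
Net reactance X = X_L − X_C = 1100 Ω
Z = 220 + j1100 Ω
|Z| = √(220² + 1100²) = 1120 Ω
∠Z = arctan(1100/220) = 78.7°
I = V/|Z| = 3.86 mA
P = VI cos φ = 4.32 × 0.00386 × cos(78.7°) = 3.27 mW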